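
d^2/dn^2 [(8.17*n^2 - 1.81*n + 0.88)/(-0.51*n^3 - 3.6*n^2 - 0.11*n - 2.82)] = (-4.25003400000001*n^6 + 2.82468600000004*n^5 + 19.942326*n^4 + 191.833194*n^3 + 397.688328*n^2 - 104.747904*n - 113.218916)/(0.132651*n^9 + 2.80908*n^8 + 19.914633*n^7 + 50.068206*n^6 + 35.360433*n^5 + 110.721492*n^4 + 18.868823*n^3 + 85.988286*n^2 + 2.624292*n + 22.425768)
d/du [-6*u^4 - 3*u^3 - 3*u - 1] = -24*u^3 - 9*u^2 - 3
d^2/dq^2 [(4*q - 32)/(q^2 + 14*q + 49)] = 8*(q - 38)/(q^4 + 28*q^3 + 294*q^2 + 1372*q + 2401)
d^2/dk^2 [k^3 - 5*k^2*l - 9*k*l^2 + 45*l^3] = 6*k - 10*l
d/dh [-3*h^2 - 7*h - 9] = -6*h - 7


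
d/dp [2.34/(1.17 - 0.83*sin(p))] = 1.9422*cos(p)/(0.83*sin(p) - 1.17)^2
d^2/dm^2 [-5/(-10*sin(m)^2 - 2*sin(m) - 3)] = 10*(-200*sin(m)^4 - 30*sin(m)^3 + 358*sin(m)^2 + 63*sin(m) - 26)/(10*sin(m)^2 + 2*sin(m) + 3)^3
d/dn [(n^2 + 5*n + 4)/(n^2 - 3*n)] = 4*(-2*n^2 - 2*n + 3)/(n^2*(n^2 - 6*n + 9))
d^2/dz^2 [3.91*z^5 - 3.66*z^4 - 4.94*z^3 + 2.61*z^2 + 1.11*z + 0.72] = 78.2*z^3 - 43.92*z^2 - 29.64*z + 5.22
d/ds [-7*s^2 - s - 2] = -14*s - 1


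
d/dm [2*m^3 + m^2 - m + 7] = 6*m^2 + 2*m - 1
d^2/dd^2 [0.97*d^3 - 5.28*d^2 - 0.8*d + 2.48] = 5.82*d - 10.56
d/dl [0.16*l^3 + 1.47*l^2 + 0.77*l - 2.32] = 0.48*l^2 + 2.94*l + 0.77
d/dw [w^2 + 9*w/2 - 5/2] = 2*w + 9/2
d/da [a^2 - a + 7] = 2*a - 1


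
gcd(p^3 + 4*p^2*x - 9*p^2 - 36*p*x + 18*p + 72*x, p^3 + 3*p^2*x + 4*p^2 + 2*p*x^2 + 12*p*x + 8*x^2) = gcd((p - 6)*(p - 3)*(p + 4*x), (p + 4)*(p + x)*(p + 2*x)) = 1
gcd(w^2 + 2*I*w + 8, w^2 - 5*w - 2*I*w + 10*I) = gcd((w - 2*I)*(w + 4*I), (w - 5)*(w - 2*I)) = w - 2*I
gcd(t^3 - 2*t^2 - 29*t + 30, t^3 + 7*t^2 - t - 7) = t - 1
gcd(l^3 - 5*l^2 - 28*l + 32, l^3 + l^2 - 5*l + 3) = l - 1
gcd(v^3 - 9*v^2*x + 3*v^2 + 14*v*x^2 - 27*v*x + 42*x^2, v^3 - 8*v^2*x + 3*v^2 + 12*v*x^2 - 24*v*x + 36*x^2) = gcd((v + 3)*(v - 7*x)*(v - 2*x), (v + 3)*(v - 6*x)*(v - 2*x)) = -v^2 + 2*v*x - 3*v + 6*x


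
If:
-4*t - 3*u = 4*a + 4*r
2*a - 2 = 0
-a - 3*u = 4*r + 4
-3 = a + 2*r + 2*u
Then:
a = 1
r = 1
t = 1/4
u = -3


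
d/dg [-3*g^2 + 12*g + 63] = 12 - 6*g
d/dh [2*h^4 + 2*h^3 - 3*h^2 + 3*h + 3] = 8*h^3 + 6*h^2 - 6*h + 3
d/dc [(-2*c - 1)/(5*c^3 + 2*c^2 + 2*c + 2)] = (20*c^3 + 19*c^2 + 4*c - 2)/(25*c^6 + 20*c^5 + 24*c^4 + 28*c^3 + 12*c^2 + 8*c + 4)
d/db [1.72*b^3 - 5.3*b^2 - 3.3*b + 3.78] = 5.16*b^2 - 10.6*b - 3.3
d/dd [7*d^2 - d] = 14*d - 1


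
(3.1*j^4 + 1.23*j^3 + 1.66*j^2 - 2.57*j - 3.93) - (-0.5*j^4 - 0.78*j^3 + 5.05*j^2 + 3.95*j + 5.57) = 3.6*j^4 + 2.01*j^3 - 3.39*j^2 - 6.52*j - 9.5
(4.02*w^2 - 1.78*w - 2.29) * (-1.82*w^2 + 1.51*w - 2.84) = -7.3164*w^4 + 9.3098*w^3 - 9.9368*w^2 + 1.5973*w + 6.5036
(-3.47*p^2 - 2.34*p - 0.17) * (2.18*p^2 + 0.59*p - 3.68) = -7.5646*p^4 - 7.1485*p^3 + 11.0184*p^2 + 8.5109*p + 0.6256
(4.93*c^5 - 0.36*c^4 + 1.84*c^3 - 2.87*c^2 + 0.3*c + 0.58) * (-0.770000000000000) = -3.7961*c^5 + 0.2772*c^4 - 1.4168*c^3 + 2.2099*c^2 - 0.231*c - 0.4466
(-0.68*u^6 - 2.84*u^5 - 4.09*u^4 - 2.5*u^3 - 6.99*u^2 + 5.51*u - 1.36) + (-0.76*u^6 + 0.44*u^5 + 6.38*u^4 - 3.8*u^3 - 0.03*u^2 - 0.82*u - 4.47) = -1.44*u^6 - 2.4*u^5 + 2.29*u^4 - 6.3*u^3 - 7.02*u^2 + 4.69*u - 5.83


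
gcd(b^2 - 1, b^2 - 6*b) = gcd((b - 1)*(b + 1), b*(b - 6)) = 1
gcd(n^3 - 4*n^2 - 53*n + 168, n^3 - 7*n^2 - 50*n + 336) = n^2 - n - 56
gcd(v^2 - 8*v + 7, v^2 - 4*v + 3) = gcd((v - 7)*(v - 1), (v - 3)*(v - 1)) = v - 1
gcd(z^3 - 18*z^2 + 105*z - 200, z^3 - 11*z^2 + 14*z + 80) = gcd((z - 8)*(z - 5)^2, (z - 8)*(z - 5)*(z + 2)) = z^2 - 13*z + 40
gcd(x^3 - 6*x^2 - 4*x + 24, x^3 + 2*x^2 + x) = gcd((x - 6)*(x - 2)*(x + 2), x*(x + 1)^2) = 1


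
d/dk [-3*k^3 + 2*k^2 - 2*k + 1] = -9*k^2 + 4*k - 2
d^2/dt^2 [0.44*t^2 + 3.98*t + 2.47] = 0.880000000000000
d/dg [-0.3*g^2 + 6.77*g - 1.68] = 6.77 - 0.6*g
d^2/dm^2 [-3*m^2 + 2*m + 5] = -6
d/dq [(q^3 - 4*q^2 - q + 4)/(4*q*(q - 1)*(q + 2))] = (5*q^2 + 8*q + 8)/(4*q^2*(q^2 + 4*q + 4))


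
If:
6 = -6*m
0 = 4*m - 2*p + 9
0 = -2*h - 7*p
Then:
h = -35/4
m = -1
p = 5/2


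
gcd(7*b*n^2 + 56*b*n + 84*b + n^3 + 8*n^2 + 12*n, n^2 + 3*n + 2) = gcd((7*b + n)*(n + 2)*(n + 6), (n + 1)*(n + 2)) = n + 2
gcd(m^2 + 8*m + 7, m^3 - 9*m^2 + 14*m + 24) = m + 1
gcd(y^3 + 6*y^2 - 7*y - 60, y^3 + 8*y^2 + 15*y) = y + 5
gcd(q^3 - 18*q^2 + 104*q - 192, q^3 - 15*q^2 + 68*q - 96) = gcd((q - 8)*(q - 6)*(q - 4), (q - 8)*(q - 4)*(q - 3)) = q^2 - 12*q + 32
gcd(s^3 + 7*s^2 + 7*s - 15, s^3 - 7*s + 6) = s^2 + 2*s - 3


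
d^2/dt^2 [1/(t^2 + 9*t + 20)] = 2*(-t^2 - 9*t + (2*t + 9)^2 - 20)/(t^2 + 9*t + 20)^3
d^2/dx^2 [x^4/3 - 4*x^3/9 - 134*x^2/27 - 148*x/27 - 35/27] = 4*x^2 - 8*x/3 - 268/27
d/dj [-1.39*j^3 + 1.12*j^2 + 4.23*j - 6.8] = -4.17*j^2 + 2.24*j + 4.23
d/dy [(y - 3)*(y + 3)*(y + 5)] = 3*y^2 + 10*y - 9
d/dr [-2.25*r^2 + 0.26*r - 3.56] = 0.26 - 4.5*r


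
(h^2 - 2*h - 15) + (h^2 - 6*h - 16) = 2*h^2 - 8*h - 31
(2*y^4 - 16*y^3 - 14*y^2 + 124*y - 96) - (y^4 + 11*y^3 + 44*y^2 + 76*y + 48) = y^4 - 27*y^3 - 58*y^2 + 48*y - 144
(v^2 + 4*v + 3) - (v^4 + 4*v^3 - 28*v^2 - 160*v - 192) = -v^4 - 4*v^3 + 29*v^2 + 164*v + 195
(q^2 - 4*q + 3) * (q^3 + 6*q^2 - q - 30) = q^5 + 2*q^4 - 22*q^3 - 8*q^2 + 117*q - 90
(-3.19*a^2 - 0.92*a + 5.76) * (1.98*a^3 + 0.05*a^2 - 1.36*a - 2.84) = -6.3162*a^5 - 1.9811*a^4 + 15.6972*a^3 + 10.5988*a^2 - 5.2208*a - 16.3584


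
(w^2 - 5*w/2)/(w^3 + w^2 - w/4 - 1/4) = 2*w*(2*w - 5)/(4*w^3 + 4*w^2 - w - 1)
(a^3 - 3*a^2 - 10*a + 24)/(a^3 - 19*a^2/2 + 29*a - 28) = 2*(a + 3)/(2*a - 7)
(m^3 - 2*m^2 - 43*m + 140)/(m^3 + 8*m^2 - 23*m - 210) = (m - 4)/(m + 6)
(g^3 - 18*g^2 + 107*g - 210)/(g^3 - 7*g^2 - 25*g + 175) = (g - 6)/(g + 5)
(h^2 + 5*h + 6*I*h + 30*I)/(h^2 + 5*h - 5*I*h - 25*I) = (h + 6*I)/(h - 5*I)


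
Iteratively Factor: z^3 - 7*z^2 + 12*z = (z - 3)*(z^2 - 4*z) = (z - 4)*(z - 3)*(z)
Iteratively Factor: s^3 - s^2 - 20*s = (s - 5)*(s^2 + 4*s) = s*(s - 5)*(s + 4)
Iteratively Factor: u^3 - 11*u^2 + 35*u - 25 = (u - 1)*(u^2 - 10*u + 25) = (u - 5)*(u - 1)*(u - 5)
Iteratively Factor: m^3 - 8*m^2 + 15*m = (m)*(m^2 - 8*m + 15) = m*(m - 5)*(m - 3)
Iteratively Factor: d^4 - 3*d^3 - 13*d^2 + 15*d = (d - 5)*(d^3 + 2*d^2 - 3*d) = (d - 5)*(d - 1)*(d^2 + 3*d) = d*(d - 5)*(d - 1)*(d + 3)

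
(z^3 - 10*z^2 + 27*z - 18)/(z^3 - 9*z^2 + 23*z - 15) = (z - 6)/(z - 5)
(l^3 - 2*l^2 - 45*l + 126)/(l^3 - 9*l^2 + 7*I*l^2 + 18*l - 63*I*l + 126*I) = (l + 7)/(l + 7*I)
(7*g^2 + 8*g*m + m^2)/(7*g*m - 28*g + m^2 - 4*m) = (g + m)/(m - 4)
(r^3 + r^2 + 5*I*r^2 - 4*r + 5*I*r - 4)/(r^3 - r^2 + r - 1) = (r^2 + r*(1 + 4*I) + 4*I)/(r^2 - r*(1 + I) + I)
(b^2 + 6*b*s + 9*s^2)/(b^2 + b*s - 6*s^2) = (-b - 3*s)/(-b + 2*s)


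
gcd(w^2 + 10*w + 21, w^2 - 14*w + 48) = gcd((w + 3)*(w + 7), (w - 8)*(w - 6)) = 1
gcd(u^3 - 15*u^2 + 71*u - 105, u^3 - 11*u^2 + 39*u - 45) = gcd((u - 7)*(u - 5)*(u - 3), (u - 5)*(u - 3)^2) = u^2 - 8*u + 15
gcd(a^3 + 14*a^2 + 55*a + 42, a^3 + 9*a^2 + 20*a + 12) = a^2 + 7*a + 6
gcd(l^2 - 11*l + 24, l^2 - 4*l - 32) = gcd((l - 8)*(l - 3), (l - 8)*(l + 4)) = l - 8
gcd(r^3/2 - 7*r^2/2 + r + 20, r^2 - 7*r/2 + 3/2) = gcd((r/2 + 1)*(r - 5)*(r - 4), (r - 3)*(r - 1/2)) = 1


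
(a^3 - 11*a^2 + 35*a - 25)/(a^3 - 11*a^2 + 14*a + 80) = (a^2 - 6*a + 5)/(a^2 - 6*a - 16)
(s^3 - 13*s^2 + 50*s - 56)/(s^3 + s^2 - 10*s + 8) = (s^2 - 11*s + 28)/(s^2 + 3*s - 4)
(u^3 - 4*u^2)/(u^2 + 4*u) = u*(u - 4)/(u + 4)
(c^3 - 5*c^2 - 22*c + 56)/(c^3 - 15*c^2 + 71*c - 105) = (c^2 + 2*c - 8)/(c^2 - 8*c + 15)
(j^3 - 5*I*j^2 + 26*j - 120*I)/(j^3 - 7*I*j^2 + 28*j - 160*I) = (j - 6*I)/(j - 8*I)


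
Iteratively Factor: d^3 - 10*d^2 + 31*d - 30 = (d - 3)*(d^2 - 7*d + 10) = (d - 5)*(d - 3)*(d - 2)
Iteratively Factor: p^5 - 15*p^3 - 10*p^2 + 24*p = (p + 2)*(p^4 - 2*p^3 - 11*p^2 + 12*p) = (p - 1)*(p + 2)*(p^3 - p^2 - 12*p) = (p - 4)*(p - 1)*(p + 2)*(p^2 + 3*p) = p*(p - 4)*(p - 1)*(p + 2)*(p + 3)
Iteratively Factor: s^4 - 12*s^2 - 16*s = (s)*(s^3 - 12*s - 16) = s*(s + 2)*(s^2 - 2*s - 8) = s*(s + 2)^2*(s - 4)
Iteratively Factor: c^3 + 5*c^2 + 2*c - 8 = (c - 1)*(c^2 + 6*c + 8) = (c - 1)*(c + 2)*(c + 4)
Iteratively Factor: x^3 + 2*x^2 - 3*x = (x)*(x^2 + 2*x - 3) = x*(x + 3)*(x - 1)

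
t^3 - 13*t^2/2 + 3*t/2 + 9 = (t - 6)*(t - 3/2)*(t + 1)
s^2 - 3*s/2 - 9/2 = (s - 3)*(s + 3/2)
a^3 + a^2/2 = a^2*(a + 1/2)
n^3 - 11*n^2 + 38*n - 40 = (n - 5)*(n - 4)*(n - 2)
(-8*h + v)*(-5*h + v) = 40*h^2 - 13*h*v + v^2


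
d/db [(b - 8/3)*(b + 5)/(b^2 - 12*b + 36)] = (38 - 43*b)/(3*(b^3 - 18*b^2 + 108*b - 216))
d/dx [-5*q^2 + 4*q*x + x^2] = 4*q + 2*x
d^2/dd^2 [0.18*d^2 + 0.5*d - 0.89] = 0.360000000000000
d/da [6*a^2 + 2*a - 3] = 12*a + 2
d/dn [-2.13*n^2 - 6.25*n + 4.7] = -4.26*n - 6.25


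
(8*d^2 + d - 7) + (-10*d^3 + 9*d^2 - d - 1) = -10*d^3 + 17*d^2 - 8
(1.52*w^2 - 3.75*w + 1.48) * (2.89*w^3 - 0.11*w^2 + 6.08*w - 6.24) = 4.3928*w^5 - 11.0047*w^4 + 13.9313*w^3 - 32.4476*w^2 + 32.3984*w - 9.2352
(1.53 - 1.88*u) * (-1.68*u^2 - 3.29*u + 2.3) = 3.1584*u^3 + 3.6148*u^2 - 9.3577*u + 3.519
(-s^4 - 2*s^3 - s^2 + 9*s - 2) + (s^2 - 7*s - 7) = -s^4 - 2*s^3 + 2*s - 9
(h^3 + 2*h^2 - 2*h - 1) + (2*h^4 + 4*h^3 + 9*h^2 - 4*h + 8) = 2*h^4 + 5*h^3 + 11*h^2 - 6*h + 7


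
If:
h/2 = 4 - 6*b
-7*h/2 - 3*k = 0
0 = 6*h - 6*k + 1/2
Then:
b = 209/312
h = -1/26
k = 7/156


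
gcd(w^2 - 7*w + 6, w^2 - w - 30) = w - 6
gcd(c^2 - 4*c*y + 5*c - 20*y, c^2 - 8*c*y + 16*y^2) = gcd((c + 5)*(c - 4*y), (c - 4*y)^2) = -c + 4*y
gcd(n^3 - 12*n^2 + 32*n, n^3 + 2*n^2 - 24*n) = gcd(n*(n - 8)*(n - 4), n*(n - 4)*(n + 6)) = n^2 - 4*n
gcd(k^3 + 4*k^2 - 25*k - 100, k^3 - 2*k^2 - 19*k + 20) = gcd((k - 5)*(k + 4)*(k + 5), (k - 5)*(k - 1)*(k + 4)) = k^2 - k - 20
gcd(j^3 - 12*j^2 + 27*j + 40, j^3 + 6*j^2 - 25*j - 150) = j - 5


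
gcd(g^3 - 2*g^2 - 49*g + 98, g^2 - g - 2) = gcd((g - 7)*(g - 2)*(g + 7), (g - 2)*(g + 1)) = g - 2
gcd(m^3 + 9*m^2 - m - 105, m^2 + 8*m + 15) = m + 5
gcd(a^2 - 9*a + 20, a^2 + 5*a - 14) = 1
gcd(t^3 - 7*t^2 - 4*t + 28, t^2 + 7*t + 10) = t + 2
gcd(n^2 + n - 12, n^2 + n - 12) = n^2 + n - 12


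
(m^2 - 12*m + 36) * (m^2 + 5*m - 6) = m^4 - 7*m^3 - 30*m^2 + 252*m - 216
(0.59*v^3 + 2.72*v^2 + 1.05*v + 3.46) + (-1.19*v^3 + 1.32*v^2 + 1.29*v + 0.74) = -0.6*v^3 + 4.04*v^2 + 2.34*v + 4.2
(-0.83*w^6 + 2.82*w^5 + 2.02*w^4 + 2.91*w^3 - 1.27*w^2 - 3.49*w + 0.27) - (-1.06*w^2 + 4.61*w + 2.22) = -0.83*w^6 + 2.82*w^5 + 2.02*w^4 + 2.91*w^3 - 0.21*w^2 - 8.1*w - 1.95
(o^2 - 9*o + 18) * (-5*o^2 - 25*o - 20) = -5*o^4 + 20*o^3 + 115*o^2 - 270*o - 360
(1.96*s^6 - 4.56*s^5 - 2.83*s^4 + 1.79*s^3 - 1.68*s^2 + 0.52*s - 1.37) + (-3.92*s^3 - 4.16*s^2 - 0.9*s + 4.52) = 1.96*s^6 - 4.56*s^5 - 2.83*s^4 - 2.13*s^3 - 5.84*s^2 - 0.38*s + 3.15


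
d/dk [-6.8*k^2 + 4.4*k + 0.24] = 4.4 - 13.6*k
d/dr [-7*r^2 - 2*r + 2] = -14*r - 2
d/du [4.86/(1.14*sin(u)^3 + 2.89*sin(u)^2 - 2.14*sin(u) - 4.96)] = (-16.6212*sin(u)^2 - 28.0908*sin(u) + 10.4004)*cos(u)/(1.14*sin(u)^3 + 2.89*sin(u)^2 - 2.14*sin(u) - 4.96)^2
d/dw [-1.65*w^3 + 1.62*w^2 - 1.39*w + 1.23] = -4.95*w^2 + 3.24*w - 1.39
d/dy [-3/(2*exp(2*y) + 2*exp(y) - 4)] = (3*exp(y) + 3/2)*exp(y)/(exp(2*y) + exp(y) - 2)^2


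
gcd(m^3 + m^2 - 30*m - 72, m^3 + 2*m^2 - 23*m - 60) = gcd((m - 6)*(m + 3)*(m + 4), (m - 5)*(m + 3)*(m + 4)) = m^2 + 7*m + 12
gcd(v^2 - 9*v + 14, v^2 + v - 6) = v - 2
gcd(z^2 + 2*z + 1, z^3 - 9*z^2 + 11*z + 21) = z + 1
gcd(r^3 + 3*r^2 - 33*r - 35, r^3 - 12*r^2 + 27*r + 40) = r^2 - 4*r - 5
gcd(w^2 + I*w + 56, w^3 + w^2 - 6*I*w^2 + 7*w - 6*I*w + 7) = w - 7*I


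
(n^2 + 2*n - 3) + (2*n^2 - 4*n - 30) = 3*n^2 - 2*n - 33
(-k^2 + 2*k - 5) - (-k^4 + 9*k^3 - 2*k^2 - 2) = k^4 - 9*k^3 + k^2 + 2*k - 3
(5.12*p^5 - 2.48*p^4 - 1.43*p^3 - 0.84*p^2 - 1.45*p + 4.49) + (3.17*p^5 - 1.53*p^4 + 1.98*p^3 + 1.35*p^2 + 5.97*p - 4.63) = 8.29*p^5 - 4.01*p^4 + 0.55*p^3 + 0.51*p^2 + 4.52*p - 0.14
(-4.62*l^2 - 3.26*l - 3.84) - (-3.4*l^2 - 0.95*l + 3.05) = -1.22*l^2 - 2.31*l - 6.89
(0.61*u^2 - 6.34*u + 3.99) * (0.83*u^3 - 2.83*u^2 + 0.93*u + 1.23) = 0.5063*u^5 - 6.9885*u^4 + 21.8212*u^3 - 16.4376*u^2 - 4.0875*u + 4.9077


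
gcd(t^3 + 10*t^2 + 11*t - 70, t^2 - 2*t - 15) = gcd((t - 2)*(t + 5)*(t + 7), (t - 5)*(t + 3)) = 1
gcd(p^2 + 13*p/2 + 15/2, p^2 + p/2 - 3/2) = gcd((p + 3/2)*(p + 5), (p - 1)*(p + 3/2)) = p + 3/2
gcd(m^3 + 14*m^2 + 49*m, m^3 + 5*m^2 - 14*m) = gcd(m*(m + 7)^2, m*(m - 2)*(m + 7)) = m^2 + 7*m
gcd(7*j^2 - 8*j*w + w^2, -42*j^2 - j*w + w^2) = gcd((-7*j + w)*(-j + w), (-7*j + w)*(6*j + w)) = -7*j + w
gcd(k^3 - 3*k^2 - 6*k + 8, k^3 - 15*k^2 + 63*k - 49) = k - 1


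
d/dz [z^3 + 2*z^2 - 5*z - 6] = 3*z^2 + 4*z - 5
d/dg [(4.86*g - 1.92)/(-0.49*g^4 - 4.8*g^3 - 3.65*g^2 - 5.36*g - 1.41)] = (7.1442*g^4 + 42.8928*g^3 - 9.909*g^2 - 14.016*g - 17.1438)/(0.2401*g^8 + 4.704*g^7 + 26.617*g^6 + 40.2928*g^5 + 66.1603*g^4 + 52.664*g^3 + 39.0226*g^2 + 15.1152*g + 1.9881)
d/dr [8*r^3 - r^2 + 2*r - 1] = 24*r^2 - 2*r + 2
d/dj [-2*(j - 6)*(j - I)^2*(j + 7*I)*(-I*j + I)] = 10*I*j^4 + j^3*(-40 - 56*I) + j^2*(210 + 114*I) + j*(-92 - 364*I) - 98 + 156*I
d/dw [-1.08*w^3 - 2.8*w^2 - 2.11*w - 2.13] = -3.24*w^2 - 5.6*w - 2.11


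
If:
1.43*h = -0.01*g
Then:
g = -143.0*h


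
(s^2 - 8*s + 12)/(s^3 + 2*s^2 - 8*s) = (s - 6)/(s*(s + 4))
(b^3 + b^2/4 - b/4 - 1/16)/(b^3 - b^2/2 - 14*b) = (-16*b^3 - 4*b^2 + 4*b + 1)/(8*b*(-2*b^2 + b + 28))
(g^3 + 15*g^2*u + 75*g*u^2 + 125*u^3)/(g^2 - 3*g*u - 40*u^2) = (-g^2 - 10*g*u - 25*u^2)/(-g + 8*u)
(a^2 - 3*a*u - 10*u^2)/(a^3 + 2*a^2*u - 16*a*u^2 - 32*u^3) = (-a + 5*u)/(-a^2 + 16*u^2)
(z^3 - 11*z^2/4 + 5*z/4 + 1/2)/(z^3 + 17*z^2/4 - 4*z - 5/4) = (z - 2)/(z + 5)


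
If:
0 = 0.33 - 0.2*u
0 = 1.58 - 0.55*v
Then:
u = 1.65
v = 2.87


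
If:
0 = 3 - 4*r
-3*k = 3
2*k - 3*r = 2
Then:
No Solution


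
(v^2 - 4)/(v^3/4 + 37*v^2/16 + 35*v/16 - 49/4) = 16*(v^2 - 4)/(4*v^3 + 37*v^2 + 35*v - 196)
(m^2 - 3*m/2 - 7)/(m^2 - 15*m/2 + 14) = (m + 2)/(m - 4)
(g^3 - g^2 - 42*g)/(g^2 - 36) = g*(g - 7)/(g - 6)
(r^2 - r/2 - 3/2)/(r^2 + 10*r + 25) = (2*r^2 - r - 3)/(2*(r^2 + 10*r + 25))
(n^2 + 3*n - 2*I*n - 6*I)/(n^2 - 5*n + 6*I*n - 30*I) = (n^2 + n*(3 - 2*I) - 6*I)/(n^2 + n*(-5 + 6*I) - 30*I)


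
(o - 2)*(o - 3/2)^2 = o^3 - 5*o^2 + 33*o/4 - 9/2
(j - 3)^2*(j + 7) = j^3 + j^2 - 33*j + 63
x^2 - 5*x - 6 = (x - 6)*(x + 1)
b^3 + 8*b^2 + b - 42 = (b - 2)*(b + 3)*(b + 7)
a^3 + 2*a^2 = a^2*(a + 2)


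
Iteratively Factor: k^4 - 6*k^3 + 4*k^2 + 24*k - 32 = (k + 2)*(k^3 - 8*k^2 + 20*k - 16) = (k - 4)*(k + 2)*(k^2 - 4*k + 4) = (k - 4)*(k - 2)*(k + 2)*(k - 2)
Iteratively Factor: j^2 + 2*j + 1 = (j + 1)*(j + 1)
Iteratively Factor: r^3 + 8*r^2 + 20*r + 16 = (r + 4)*(r^2 + 4*r + 4) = (r + 2)*(r + 4)*(r + 2)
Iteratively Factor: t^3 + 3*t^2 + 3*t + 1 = (t + 1)*(t^2 + 2*t + 1) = (t + 1)^2*(t + 1)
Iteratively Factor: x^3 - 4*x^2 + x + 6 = (x - 3)*(x^2 - x - 2) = (x - 3)*(x + 1)*(x - 2)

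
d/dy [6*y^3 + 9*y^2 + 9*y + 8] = 18*y^2 + 18*y + 9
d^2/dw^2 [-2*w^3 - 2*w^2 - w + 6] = -12*w - 4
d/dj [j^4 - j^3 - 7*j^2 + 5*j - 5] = 4*j^3 - 3*j^2 - 14*j + 5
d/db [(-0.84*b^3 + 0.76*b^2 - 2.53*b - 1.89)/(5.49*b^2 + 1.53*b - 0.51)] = (-4.6116*b^4 - 2.5704*b^3 + 16.3377*b^2 + 19.977*b + 4.182)/(30.1401*b^4 + 16.7994*b^3 - 3.2589*b^2 - 1.5606*b + 0.2601)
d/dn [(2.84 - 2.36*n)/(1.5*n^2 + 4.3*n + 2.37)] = (3.54*n^2 - 8.52*n - 17.8052)/(2.25*n^4 + 12.9*n^3 + 25.6*n^2 + 20.382*n + 5.6169)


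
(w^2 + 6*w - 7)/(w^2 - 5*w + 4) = (w + 7)/(w - 4)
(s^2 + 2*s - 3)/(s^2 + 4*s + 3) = (s - 1)/(s + 1)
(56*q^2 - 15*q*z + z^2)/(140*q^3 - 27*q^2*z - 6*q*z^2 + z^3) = (-8*q + z)/(-20*q^2 + q*z + z^2)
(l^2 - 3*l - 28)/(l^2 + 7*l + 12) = (l - 7)/(l + 3)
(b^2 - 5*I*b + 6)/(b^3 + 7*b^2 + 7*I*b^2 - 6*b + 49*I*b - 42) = (b - 6*I)/(b^2 + b*(7 + 6*I) + 42*I)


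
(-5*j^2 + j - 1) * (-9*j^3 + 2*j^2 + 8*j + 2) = 45*j^5 - 19*j^4 - 29*j^3 - 4*j^2 - 6*j - 2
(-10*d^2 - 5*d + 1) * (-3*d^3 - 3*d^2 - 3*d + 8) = 30*d^5 + 45*d^4 + 42*d^3 - 68*d^2 - 43*d + 8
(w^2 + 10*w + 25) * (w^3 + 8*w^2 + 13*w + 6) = w^5 + 18*w^4 + 118*w^3 + 336*w^2 + 385*w + 150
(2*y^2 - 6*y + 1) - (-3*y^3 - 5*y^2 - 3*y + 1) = 3*y^3 + 7*y^2 - 3*y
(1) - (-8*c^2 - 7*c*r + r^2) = 8*c^2 + 7*c*r - r^2 + 1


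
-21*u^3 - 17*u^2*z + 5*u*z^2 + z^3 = (-3*u + z)*(u + z)*(7*u + z)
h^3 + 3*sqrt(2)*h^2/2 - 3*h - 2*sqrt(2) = (h - sqrt(2))*(h + sqrt(2)/2)*(h + 2*sqrt(2))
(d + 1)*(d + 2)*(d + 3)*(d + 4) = d^4 + 10*d^3 + 35*d^2 + 50*d + 24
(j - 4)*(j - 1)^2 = j^3 - 6*j^2 + 9*j - 4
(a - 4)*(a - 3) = a^2 - 7*a + 12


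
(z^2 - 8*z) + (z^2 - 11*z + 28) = 2*z^2 - 19*z + 28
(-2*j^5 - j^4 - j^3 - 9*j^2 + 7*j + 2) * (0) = 0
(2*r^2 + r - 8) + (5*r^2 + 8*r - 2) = 7*r^2 + 9*r - 10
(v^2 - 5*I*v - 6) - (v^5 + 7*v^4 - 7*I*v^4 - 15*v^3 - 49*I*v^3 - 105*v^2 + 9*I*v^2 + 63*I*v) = -v^5 - 7*v^4 + 7*I*v^4 + 15*v^3 + 49*I*v^3 + 106*v^2 - 9*I*v^2 - 68*I*v - 6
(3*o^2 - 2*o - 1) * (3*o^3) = 9*o^5 - 6*o^4 - 3*o^3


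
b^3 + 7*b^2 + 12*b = b*(b + 3)*(b + 4)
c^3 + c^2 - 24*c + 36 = (c - 3)*(c - 2)*(c + 6)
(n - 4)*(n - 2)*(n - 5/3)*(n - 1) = n^4 - 26*n^3/3 + 77*n^2/3 - 94*n/3 + 40/3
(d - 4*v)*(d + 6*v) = d^2 + 2*d*v - 24*v^2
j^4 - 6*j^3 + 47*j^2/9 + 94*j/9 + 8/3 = (j - 4)*(j - 3)*(j + 1/3)*(j + 2/3)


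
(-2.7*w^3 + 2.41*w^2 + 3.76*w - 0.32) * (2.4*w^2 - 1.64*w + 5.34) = -6.48*w^5 + 10.212*w^4 - 9.3464*w^3 + 5.935*w^2 + 20.6032*w - 1.7088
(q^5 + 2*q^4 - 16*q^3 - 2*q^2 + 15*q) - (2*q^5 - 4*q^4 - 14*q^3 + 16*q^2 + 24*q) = -q^5 + 6*q^4 - 2*q^3 - 18*q^2 - 9*q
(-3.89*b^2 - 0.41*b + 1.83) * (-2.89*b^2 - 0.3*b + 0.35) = 11.2421*b^4 + 2.3519*b^3 - 6.5272*b^2 - 0.6925*b + 0.6405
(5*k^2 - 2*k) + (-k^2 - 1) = 4*k^2 - 2*k - 1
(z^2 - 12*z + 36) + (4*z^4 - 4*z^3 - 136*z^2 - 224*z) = 4*z^4 - 4*z^3 - 135*z^2 - 236*z + 36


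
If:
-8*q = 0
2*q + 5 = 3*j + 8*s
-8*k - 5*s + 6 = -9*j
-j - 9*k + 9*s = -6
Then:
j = 537/1063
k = 1112/1063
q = 0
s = 463/1063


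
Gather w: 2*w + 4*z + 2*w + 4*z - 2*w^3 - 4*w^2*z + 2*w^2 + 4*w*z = -2*w^3 + w^2*(2 - 4*z) + w*(4*z + 4) + 8*z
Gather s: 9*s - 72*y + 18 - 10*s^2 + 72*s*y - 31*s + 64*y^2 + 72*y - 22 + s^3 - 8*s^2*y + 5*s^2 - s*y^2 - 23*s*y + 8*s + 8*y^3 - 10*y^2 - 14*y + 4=s^3 + s^2*(-8*y - 5) + s*(-y^2 + 49*y - 14) + 8*y^3 + 54*y^2 - 14*y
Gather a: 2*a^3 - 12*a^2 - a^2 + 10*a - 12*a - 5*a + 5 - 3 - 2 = 2*a^3 - 13*a^2 - 7*a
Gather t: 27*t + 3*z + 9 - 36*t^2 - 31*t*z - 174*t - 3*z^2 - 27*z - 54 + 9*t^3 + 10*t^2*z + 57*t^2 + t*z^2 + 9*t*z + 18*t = 9*t^3 + t^2*(10*z + 21) + t*(z^2 - 22*z - 129) - 3*z^2 - 24*z - 45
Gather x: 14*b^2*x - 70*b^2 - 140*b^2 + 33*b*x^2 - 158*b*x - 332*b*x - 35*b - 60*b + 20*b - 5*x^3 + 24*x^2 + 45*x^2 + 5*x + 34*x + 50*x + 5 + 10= -210*b^2 - 75*b - 5*x^3 + x^2*(33*b + 69) + x*(14*b^2 - 490*b + 89) + 15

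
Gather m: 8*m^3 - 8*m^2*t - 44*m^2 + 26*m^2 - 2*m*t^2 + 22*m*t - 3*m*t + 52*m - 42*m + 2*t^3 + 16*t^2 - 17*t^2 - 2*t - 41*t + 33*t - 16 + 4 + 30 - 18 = 8*m^3 + m^2*(-8*t - 18) + m*(-2*t^2 + 19*t + 10) + 2*t^3 - t^2 - 10*t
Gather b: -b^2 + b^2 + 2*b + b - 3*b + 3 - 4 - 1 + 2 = 0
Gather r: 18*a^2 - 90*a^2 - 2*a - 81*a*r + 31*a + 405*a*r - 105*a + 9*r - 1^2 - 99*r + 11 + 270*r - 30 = -72*a^2 - 76*a + r*(324*a + 180) - 20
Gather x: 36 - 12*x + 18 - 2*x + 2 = 56 - 14*x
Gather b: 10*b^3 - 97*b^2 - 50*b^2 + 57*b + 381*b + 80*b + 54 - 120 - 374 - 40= 10*b^3 - 147*b^2 + 518*b - 480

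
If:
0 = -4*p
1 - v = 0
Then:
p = 0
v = 1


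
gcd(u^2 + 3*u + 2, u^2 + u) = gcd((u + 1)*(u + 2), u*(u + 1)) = u + 1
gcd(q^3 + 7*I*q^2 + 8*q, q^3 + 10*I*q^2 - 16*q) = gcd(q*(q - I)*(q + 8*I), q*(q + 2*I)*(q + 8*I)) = q^2 + 8*I*q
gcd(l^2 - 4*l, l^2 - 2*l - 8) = l - 4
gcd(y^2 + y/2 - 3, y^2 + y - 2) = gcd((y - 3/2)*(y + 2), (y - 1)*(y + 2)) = y + 2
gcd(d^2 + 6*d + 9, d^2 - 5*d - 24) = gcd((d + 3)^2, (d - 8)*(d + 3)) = d + 3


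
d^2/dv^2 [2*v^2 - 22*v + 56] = 4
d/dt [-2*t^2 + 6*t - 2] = 6 - 4*t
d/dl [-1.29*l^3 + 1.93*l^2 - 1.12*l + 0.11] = -3.87*l^2 + 3.86*l - 1.12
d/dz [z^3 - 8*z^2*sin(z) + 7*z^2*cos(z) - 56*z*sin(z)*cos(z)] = -7*z^2*sin(z) - 8*z^2*cos(z) + 3*z^2 - 16*z*sin(z) + 14*z*cos(z) - 56*z*cos(2*z) - 28*sin(2*z)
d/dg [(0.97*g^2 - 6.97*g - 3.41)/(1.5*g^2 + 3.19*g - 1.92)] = (13.5493*g^2 + 6.5052*g + 24.2603)/(2.25*g^4 + 9.57*g^3 + 4.4161*g^2 - 12.2496*g + 3.6864)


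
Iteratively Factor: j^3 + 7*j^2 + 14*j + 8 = (j + 2)*(j^2 + 5*j + 4) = (j + 1)*(j + 2)*(j + 4)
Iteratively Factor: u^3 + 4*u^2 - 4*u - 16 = (u + 4)*(u^2 - 4) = (u + 2)*(u + 4)*(u - 2)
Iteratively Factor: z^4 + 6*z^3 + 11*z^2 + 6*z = (z + 2)*(z^3 + 4*z^2 + 3*z) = z*(z + 2)*(z^2 + 4*z + 3) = z*(z + 1)*(z + 2)*(z + 3)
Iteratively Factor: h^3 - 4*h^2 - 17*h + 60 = (h + 4)*(h^2 - 8*h + 15) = (h - 5)*(h + 4)*(h - 3)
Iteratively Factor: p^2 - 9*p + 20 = (p - 5)*(p - 4)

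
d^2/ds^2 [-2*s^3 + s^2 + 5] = 2 - 12*s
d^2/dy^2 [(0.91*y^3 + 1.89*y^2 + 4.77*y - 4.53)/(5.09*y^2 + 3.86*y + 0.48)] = (195.56675*y^3 - 721.771758*y^2 - 602.682732*y - 129.659784)/(131.872229*y^6 + 300.015798*y^5 + 264.824556*y^4 + 114.096968*y^3 + 24.973632*y^2 + 2.668032*y + 0.110592)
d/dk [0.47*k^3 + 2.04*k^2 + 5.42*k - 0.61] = 1.41*k^2 + 4.08*k + 5.42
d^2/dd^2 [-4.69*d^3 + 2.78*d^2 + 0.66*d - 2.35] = 5.56 - 28.14*d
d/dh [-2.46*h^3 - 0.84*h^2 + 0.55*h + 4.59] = -7.38*h^2 - 1.68*h + 0.55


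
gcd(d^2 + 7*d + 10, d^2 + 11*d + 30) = d + 5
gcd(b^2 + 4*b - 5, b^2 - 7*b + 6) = b - 1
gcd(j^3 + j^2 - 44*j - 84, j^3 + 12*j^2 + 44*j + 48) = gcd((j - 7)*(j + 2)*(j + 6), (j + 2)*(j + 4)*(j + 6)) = j^2 + 8*j + 12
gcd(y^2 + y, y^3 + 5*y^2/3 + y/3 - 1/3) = y + 1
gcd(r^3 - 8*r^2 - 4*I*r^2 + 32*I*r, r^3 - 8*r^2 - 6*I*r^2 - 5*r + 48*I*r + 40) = r - 8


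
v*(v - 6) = v^2 - 6*v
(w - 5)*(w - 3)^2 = w^3 - 11*w^2 + 39*w - 45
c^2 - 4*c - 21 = (c - 7)*(c + 3)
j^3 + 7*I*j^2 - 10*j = j*(j + 2*I)*(j + 5*I)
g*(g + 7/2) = g^2 + 7*g/2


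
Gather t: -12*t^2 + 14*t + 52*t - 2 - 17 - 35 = -12*t^2 + 66*t - 54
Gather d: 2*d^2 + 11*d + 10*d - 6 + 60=2*d^2 + 21*d + 54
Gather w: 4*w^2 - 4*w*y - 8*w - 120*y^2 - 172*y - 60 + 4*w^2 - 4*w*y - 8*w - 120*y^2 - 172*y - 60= 8*w^2 + w*(-8*y - 16) - 240*y^2 - 344*y - 120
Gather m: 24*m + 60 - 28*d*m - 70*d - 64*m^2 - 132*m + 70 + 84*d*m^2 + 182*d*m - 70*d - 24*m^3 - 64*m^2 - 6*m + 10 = -140*d - 24*m^3 + m^2*(84*d - 128) + m*(154*d - 114) + 140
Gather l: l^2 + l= l^2 + l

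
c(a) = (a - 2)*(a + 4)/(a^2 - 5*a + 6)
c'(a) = (5 - 2*a)*(a - 2)*(a + 4)/(a^2 - 5*a + 6)^2 + (a - 2)/(a^2 - 5*a + 6) + (a + 4)/(a^2 - 5*a + 6) = -7/(a^2 - 6*a + 9)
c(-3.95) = -0.01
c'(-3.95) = -0.14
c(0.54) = -1.85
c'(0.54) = -1.16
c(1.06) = -2.61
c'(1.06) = -1.86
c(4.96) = 4.57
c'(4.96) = -1.82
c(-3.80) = -0.03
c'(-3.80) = -0.15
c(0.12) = -1.43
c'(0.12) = -0.84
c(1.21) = -2.91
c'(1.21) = -2.18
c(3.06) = 117.67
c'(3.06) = -1944.44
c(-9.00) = 0.42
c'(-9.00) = -0.05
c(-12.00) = 0.53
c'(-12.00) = -0.03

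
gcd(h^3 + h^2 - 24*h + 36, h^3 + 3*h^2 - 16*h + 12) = h^2 + 4*h - 12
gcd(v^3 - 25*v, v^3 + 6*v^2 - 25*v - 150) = v^2 - 25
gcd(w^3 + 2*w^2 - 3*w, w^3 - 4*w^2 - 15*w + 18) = w^2 + 2*w - 3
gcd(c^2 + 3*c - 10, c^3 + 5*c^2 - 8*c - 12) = c - 2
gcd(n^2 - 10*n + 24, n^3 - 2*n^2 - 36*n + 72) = n - 6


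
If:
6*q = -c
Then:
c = -6*q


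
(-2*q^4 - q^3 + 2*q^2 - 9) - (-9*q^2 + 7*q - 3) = -2*q^4 - q^3 + 11*q^2 - 7*q - 6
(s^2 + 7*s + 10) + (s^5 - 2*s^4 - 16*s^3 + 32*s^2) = s^5 - 2*s^4 - 16*s^3 + 33*s^2 + 7*s + 10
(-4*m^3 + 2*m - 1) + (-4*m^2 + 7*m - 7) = -4*m^3 - 4*m^2 + 9*m - 8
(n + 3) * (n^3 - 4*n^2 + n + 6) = n^4 - n^3 - 11*n^2 + 9*n + 18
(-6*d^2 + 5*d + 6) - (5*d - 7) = 13 - 6*d^2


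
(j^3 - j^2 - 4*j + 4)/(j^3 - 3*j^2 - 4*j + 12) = (j - 1)/(j - 3)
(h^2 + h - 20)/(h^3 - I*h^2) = (h^2 + h - 20)/(h^2*(h - I))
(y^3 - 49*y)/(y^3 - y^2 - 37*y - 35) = y*(y + 7)/(y^2 + 6*y + 5)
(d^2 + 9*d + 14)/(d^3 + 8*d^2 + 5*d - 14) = 1/(d - 1)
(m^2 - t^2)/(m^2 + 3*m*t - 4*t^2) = (m + t)/(m + 4*t)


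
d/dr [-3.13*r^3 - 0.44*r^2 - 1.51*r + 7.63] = -9.39*r^2 - 0.88*r - 1.51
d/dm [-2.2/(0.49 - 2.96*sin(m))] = -6.512*cos(m)/(2.96*sin(m) - 0.49)^2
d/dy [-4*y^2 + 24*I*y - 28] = -8*y + 24*I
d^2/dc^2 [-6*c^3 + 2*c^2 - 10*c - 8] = 4 - 36*c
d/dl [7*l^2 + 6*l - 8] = 14*l + 6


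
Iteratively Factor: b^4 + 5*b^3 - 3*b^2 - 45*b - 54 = (b + 2)*(b^3 + 3*b^2 - 9*b - 27) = (b + 2)*(b + 3)*(b^2 - 9) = (b + 2)*(b + 3)^2*(b - 3)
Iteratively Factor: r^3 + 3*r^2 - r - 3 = (r + 3)*(r^2 - 1) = (r - 1)*(r + 3)*(r + 1)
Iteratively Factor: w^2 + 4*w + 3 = (w + 3)*(w + 1)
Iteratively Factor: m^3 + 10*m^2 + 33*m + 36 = (m + 3)*(m^2 + 7*m + 12) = (m + 3)*(m + 4)*(m + 3)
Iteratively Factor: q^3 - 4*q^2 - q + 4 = (q - 1)*(q^2 - 3*q - 4) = (q - 4)*(q - 1)*(q + 1)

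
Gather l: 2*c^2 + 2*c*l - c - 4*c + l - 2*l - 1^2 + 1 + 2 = 2*c^2 - 5*c + l*(2*c - 1) + 2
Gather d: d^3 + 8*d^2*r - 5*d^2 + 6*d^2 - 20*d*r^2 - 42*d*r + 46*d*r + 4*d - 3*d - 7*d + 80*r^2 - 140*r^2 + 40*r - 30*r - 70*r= d^3 + d^2*(8*r + 1) + d*(-20*r^2 + 4*r - 6) - 60*r^2 - 60*r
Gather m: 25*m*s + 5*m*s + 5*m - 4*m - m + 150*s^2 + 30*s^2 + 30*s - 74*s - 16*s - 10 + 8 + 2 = 30*m*s + 180*s^2 - 60*s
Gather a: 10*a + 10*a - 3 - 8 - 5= 20*a - 16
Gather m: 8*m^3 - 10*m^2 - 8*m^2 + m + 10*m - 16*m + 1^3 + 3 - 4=8*m^3 - 18*m^2 - 5*m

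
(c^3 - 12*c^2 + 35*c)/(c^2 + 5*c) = (c^2 - 12*c + 35)/(c + 5)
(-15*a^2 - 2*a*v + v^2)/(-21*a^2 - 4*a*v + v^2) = (-5*a + v)/(-7*a + v)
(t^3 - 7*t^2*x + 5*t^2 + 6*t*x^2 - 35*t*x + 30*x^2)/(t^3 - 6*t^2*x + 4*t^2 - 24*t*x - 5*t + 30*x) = (t - x)/(t - 1)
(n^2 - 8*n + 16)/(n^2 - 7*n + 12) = (n - 4)/(n - 3)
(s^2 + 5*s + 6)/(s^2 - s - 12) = (s + 2)/(s - 4)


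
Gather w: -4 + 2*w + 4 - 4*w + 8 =8 - 2*w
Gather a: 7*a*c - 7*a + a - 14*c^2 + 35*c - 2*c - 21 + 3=a*(7*c - 6) - 14*c^2 + 33*c - 18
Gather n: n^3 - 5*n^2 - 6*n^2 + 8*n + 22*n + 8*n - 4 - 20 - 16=n^3 - 11*n^2 + 38*n - 40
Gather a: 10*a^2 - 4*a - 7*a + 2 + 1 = 10*a^2 - 11*a + 3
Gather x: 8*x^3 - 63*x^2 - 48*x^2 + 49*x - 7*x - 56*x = 8*x^3 - 111*x^2 - 14*x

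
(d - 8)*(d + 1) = d^2 - 7*d - 8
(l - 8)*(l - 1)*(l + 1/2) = l^3 - 17*l^2/2 + 7*l/2 + 4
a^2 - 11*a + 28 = (a - 7)*(a - 4)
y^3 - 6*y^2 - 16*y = y*(y - 8)*(y + 2)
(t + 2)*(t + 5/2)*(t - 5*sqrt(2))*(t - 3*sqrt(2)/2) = t^4 - 13*sqrt(2)*t^3/2 + 9*t^3/2 - 117*sqrt(2)*t^2/4 + 20*t^2 - 65*sqrt(2)*t/2 + 135*t/2 + 75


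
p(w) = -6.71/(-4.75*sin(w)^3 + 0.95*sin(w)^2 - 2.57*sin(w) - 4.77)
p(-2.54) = 3.12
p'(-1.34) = -3.03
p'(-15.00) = 25.91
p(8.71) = 0.91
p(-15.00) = 4.82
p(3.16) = 1.42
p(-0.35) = 1.87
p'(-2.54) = 9.82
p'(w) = -6.71*(14.25*sin(w)^2*cos(w) - 1.9*sin(w)*cos(w) + 2.57*cos(w))/(-4.75*sin(w)^3 + 0.95*sin(w)^2 - 2.57*sin(w) - 4.77)^2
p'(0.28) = -0.67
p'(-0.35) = -2.40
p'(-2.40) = 39.65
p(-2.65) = 2.36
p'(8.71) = 0.69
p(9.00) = 1.12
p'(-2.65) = 4.85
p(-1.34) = -2.23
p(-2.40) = 5.90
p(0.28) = 1.22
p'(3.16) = 0.79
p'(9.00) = 0.71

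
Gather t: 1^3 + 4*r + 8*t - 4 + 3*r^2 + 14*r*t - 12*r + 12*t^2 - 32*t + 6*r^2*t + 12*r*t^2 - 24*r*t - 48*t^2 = 3*r^2 - 8*r + t^2*(12*r - 36) + t*(6*r^2 - 10*r - 24) - 3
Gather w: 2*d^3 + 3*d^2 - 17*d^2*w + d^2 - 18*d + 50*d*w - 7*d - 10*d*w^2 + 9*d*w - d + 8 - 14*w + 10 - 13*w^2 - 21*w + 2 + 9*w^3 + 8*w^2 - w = 2*d^3 + 4*d^2 - 26*d + 9*w^3 + w^2*(-10*d - 5) + w*(-17*d^2 + 59*d - 36) + 20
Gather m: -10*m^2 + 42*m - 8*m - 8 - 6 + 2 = -10*m^2 + 34*m - 12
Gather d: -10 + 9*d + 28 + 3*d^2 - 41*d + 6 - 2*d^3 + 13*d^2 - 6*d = -2*d^3 + 16*d^2 - 38*d + 24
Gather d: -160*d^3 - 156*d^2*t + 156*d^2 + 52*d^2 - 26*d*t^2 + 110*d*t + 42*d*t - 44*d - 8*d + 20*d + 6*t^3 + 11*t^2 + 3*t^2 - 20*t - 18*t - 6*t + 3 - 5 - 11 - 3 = -160*d^3 + d^2*(208 - 156*t) + d*(-26*t^2 + 152*t - 32) + 6*t^3 + 14*t^2 - 44*t - 16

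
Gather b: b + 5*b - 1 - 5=6*b - 6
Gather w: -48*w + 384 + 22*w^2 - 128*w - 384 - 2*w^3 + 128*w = -2*w^3 + 22*w^2 - 48*w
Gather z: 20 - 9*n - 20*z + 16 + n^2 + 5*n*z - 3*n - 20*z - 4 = n^2 - 12*n + z*(5*n - 40) + 32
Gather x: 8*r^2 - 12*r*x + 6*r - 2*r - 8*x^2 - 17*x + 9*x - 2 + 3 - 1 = 8*r^2 + 4*r - 8*x^2 + x*(-12*r - 8)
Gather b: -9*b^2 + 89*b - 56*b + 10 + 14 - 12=-9*b^2 + 33*b + 12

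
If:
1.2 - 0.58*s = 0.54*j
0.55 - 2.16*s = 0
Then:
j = 1.95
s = 0.25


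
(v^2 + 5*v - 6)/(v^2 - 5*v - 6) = (-v^2 - 5*v + 6)/(-v^2 + 5*v + 6)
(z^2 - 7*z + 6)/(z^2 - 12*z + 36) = (z - 1)/(z - 6)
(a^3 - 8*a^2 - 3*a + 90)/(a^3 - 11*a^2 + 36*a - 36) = (a^2 - 2*a - 15)/(a^2 - 5*a + 6)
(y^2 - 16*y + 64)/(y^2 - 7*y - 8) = (y - 8)/(y + 1)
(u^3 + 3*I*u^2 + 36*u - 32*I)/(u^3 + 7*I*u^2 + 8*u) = (u - 4*I)/u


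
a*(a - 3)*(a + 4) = a^3 + a^2 - 12*a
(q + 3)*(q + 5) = q^2 + 8*q + 15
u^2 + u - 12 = (u - 3)*(u + 4)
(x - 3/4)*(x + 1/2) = x^2 - x/4 - 3/8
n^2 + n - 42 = (n - 6)*(n + 7)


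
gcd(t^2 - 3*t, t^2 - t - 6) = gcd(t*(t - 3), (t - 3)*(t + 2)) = t - 3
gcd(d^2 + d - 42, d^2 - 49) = d + 7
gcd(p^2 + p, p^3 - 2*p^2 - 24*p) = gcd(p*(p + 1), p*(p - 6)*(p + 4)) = p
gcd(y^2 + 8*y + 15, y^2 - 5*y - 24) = y + 3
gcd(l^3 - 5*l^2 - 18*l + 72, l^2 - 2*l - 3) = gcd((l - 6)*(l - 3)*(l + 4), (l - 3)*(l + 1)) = l - 3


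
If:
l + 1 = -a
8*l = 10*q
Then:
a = -5*q/4 - 1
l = 5*q/4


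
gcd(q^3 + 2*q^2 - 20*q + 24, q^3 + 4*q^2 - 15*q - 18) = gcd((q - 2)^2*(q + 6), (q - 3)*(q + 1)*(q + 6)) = q + 6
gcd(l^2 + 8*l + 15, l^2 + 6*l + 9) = l + 3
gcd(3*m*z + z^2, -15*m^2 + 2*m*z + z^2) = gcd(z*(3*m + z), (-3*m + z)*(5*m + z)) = 1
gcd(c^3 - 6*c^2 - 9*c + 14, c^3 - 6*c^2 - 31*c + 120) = 1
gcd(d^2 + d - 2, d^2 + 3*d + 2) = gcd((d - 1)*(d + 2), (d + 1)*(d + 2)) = d + 2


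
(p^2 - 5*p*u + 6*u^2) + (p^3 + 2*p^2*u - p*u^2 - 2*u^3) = p^3 + 2*p^2*u + p^2 - p*u^2 - 5*p*u - 2*u^3 + 6*u^2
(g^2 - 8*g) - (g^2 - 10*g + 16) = 2*g - 16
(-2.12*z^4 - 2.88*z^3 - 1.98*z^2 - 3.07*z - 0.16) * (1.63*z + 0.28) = -3.4556*z^5 - 5.288*z^4 - 4.0338*z^3 - 5.5585*z^2 - 1.1204*z - 0.0448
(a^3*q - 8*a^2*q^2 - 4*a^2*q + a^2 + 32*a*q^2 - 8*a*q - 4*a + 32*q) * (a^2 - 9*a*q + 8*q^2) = a^5*q - 17*a^4*q^2 - 4*a^4*q + a^4 + 80*a^3*q^3 + 68*a^3*q^2 - 17*a^3*q - 4*a^3 - 64*a^2*q^4 - 320*a^2*q^3 + 80*a^2*q^2 + 68*a^2*q + 256*a*q^4 - 64*a*q^3 - 320*a*q^2 + 256*q^3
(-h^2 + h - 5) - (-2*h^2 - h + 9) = h^2 + 2*h - 14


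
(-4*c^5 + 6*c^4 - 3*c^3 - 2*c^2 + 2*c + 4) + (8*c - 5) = -4*c^5 + 6*c^4 - 3*c^3 - 2*c^2 + 10*c - 1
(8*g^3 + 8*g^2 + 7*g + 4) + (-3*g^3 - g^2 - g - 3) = 5*g^3 + 7*g^2 + 6*g + 1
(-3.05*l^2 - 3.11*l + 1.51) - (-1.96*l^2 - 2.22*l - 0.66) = -1.09*l^2 - 0.89*l + 2.17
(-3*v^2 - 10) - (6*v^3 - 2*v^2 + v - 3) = -6*v^3 - v^2 - v - 7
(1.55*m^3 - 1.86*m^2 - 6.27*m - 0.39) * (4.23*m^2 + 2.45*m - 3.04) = 6.5565*m^5 - 4.0703*m^4 - 35.7911*m^3 - 11.3568*m^2 + 18.1053*m + 1.1856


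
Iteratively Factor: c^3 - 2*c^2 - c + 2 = (c - 1)*(c^2 - c - 2) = (c - 1)*(c + 1)*(c - 2)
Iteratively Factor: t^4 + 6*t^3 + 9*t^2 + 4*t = (t + 1)*(t^3 + 5*t^2 + 4*t) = t*(t + 1)*(t^2 + 5*t + 4) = t*(t + 1)*(t + 4)*(t + 1)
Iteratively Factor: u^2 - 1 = (u + 1)*(u - 1)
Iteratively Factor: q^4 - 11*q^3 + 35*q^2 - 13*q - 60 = (q - 3)*(q^3 - 8*q^2 + 11*q + 20) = (q - 4)*(q - 3)*(q^2 - 4*q - 5) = (q - 5)*(q - 4)*(q - 3)*(q + 1)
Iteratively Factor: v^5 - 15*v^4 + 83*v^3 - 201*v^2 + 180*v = (v)*(v^4 - 15*v^3 + 83*v^2 - 201*v + 180) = v*(v - 5)*(v^3 - 10*v^2 + 33*v - 36) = v*(v - 5)*(v - 3)*(v^2 - 7*v + 12) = v*(v - 5)*(v - 4)*(v - 3)*(v - 3)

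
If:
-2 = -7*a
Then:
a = 2/7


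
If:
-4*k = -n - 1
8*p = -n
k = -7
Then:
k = -7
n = -29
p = 29/8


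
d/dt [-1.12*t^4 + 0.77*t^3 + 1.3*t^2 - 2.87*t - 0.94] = -4.48*t^3 + 2.31*t^2 + 2.6*t - 2.87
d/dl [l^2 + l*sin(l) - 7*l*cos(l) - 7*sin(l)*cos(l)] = 7*l*sin(l) + l*cos(l) + 2*l + sin(l) - 7*cos(l) - 7*cos(2*l)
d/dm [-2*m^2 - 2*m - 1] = -4*m - 2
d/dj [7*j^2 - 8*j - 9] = 14*j - 8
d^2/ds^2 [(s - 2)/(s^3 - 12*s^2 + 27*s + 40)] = 6*(3*(s - 2)*(s^2 - 8*s + 9)^2 + (-s^2 + 8*s - (s - 4)*(s - 2) - 9)*(s^3 - 12*s^2 + 27*s + 40))/(s^3 - 12*s^2 + 27*s + 40)^3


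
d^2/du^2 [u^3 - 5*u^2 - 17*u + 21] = 6*u - 10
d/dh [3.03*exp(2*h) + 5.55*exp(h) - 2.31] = (6.06*exp(h) + 5.55)*exp(h)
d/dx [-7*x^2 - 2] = -14*x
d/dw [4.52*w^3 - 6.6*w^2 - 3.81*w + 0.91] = 13.56*w^2 - 13.2*w - 3.81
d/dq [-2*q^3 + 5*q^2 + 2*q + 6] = -6*q^2 + 10*q + 2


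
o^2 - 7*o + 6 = (o - 6)*(o - 1)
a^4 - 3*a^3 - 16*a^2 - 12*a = a*(a - 6)*(a + 1)*(a + 2)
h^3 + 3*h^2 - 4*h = h*(h - 1)*(h + 4)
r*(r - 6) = r^2 - 6*r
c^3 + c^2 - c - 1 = (c - 1)*(c + 1)^2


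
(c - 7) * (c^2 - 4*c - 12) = c^3 - 11*c^2 + 16*c + 84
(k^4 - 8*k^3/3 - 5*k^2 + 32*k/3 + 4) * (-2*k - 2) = -2*k^5 + 10*k^4/3 + 46*k^3/3 - 34*k^2/3 - 88*k/3 - 8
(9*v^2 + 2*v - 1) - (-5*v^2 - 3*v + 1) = 14*v^2 + 5*v - 2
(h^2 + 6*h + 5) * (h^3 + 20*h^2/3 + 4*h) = h^5 + 38*h^4/3 + 49*h^3 + 172*h^2/3 + 20*h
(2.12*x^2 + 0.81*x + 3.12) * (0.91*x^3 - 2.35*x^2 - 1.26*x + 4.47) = 1.9292*x^5 - 4.2449*x^4 - 1.7355*x^3 + 1.1238*x^2 - 0.3105*x + 13.9464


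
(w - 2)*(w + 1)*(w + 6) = w^3 + 5*w^2 - 8*w - 12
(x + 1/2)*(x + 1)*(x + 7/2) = x^3 + 5*x^2 + 23*x/4 + 7/4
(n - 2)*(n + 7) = n^2 + 5*n - 14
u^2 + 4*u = u*(u + 4)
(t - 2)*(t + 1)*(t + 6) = t^3 + 5*t^2 - 8*t - 12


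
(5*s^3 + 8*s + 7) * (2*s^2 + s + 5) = 10*s^5 + 5*s^4 + 41*s^3 + 22*s^2 + 47*s + 35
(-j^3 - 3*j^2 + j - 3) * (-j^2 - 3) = j^5 + 3*j^4 + 2*j^3 + 12*j^2 - 3*j + 9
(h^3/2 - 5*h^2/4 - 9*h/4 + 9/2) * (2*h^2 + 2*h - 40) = h^5 - 3*h^4/2 - 27*h^3 + 109*h^2/2 + 99*h - 180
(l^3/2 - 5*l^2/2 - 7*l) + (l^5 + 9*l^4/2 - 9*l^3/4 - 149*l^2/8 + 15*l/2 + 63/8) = l^5 + 9*l^4/2 - 7*l^3/4 - 169*l^2/8 + l/2 + 63/8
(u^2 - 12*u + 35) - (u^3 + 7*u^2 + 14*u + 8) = -u^3 - 6*u^2 - 26*u + 27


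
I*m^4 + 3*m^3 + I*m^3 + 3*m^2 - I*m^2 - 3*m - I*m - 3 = (m - 1)*(m + 1)*(m - 3*I)*(I*m + I)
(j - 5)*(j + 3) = j^2 - 2*j - 15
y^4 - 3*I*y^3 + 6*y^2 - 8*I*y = y*(y - 4*I)*(y - I)*(y + 2*I)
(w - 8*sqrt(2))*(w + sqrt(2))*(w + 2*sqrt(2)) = w^3 - 5*sqrt(2)*w^2 - 44*w - 32*sqrt(2)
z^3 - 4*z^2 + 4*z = z*(z - 2)^2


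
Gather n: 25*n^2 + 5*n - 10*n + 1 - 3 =25*n^2 - 5*n - 2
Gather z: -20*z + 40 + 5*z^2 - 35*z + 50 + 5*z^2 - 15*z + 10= 10*z^2 - 70*z + 100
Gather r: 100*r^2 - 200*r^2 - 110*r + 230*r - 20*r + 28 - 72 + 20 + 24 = -100*r^2 + 100*r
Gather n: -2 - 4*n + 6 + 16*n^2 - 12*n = 16*n^2 - 16*n + 4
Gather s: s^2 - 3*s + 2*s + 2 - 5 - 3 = s^2 - s - 6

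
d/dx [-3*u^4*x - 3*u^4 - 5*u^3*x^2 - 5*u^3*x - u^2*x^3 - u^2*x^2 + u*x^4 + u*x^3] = u*(-3*u^3 - 10*u^2*x - 5*u^2 - 3*u*x^2 - 2*u*x + 4*x^3 + 3*x^2)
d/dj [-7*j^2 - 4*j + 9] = -14*j - 4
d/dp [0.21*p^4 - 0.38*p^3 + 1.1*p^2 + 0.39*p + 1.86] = 0.84*p^3 - 1.14*p^2 + 2.2*p + 0.39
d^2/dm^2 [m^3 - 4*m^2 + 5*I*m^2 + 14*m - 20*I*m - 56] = 6*m - 8 + 10*I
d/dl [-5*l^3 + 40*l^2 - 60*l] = -15*l^2 + 80*l - 60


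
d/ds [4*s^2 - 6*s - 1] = 8*s - 6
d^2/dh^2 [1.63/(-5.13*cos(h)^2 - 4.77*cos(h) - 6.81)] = (171.586188*(1 - cos(h)^2)^2 + 119.658789*cos(h)^3 - 104.897835*cos(h)^2 - 292.266009*cos(h) - 131.871564)/(5.13*cos(h)^2 + 4.77*cos(h) + 6.81)^3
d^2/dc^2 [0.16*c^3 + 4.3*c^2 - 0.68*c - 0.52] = 0.96*c + 8.6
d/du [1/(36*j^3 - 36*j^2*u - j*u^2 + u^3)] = (36*j^2 + 2*j*u - 3*u^2)/(36*j^3 - 36*j^2*u - j*u^2 + u^3)^2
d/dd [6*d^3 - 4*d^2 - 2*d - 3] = 18*d^2 - 8*d - 2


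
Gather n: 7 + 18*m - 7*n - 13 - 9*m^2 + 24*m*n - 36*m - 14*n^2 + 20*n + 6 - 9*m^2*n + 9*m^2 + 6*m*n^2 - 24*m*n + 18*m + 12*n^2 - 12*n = n^2*(6*m - 2) + n*(1 - 9*m^2)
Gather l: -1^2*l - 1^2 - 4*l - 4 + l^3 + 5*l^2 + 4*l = l^3 + 5*l^2 - l - 5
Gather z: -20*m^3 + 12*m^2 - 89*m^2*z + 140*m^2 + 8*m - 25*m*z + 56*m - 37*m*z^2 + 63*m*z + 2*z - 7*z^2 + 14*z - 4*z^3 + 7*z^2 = -20*m^3 + 152*m^2 - 37*m*z^2 + 64*m - 4*z^3 + z*(-89*m^2 + 38*m + 16)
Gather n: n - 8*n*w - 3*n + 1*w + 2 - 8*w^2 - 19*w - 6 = n*(-8*w - 2) - 8*w^2 - 18*w - 4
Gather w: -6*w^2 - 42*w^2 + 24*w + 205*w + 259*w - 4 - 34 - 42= -48*w^2 + 488*w - 80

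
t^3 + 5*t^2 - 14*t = t*(t - 2)*(t + 7)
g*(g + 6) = g^2 + 6*g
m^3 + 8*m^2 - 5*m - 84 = (m - 3)*(m + 4)*(m + 7)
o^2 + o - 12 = (o - 3)*(o + 4)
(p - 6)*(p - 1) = p^2 - 7*p + 6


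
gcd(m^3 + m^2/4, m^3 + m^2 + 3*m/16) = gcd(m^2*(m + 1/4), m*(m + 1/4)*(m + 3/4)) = m^2 + m/4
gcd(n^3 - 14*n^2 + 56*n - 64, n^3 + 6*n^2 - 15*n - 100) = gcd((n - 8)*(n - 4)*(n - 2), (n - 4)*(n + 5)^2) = n - 4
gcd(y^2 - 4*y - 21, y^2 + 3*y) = y + 3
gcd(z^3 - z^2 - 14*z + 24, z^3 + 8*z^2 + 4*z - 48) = z^2 + 2*z - 8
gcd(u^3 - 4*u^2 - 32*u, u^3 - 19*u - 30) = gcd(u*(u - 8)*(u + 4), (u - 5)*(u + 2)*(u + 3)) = 1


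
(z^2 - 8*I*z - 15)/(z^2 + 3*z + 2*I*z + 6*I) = (z^2 - 8*I*z - 15)/(z^2 + z*(3 + 2*I) + 6*I)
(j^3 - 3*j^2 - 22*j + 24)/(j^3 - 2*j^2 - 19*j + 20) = (j - 6)/(j - 5)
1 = 1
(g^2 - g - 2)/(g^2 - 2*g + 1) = (g^2 - g - 2)/(g^2 - 2*g + 1)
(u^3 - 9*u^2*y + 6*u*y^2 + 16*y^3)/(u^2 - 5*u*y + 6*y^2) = (-u^2 + 7*u*y + 8*y^2)/(-u + 3*y)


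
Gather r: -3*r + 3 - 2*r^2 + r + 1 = -2*r^2 - 2*r + 4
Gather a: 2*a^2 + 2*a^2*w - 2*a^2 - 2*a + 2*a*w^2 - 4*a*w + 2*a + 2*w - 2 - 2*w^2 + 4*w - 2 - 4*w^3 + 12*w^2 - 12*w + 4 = 2*a^2*w + a*(2*w^2 - 4*w) - 4*w^3 + 10*w^2 - 6*w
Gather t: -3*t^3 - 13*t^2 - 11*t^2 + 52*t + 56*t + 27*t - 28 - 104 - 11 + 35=-3*t^3 - 24*t^2 + 135*t - 108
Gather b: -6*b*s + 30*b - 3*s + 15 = b*(30 - 6*s) - 3*s + 15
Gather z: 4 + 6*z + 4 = 6*z + 8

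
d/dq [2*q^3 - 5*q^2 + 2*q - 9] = 6*q^2 - 10*q + 2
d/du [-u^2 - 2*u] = -2*u - 2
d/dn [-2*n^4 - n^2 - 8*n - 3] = -8*n^3 - 2*n - 8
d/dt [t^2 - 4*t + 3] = 2*t - 4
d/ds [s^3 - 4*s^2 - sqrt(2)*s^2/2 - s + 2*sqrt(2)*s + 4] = 3*s^2 - 8*s - sqrt(2)*s - 1 + 2*sqrt(2)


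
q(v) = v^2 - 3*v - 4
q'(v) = 2*v - 3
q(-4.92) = 34.97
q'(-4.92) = -12.84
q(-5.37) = 40.95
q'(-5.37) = -13.74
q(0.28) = -4.76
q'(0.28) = -2.44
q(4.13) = 0.67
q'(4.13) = 5.26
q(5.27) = 7.96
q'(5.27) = 7.54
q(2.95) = -4.15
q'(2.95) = 2.90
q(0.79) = -5.75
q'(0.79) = -1.42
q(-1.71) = 4.05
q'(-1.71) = -6.42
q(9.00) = 50.00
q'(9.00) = 15.00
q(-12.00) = 176.00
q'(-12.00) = -27.00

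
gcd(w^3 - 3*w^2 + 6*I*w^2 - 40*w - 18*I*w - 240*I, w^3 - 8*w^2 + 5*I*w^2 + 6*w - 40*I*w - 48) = w^2 + w*(-8 + 6*I) - 48*I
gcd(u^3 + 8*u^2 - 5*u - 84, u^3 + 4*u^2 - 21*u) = u^2 + 4*u - 21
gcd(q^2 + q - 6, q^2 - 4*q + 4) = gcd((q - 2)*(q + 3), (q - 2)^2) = q - 2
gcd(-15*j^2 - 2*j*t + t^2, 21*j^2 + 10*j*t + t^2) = 3*j + t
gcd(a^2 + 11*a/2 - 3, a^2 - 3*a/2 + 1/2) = a - 1/2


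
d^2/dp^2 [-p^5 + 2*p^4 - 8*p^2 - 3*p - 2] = -20*p^3 + 24*p^2 - 16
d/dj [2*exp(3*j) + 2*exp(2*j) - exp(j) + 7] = (6*exp(2*j) + 4*exp(j) - 1)*exp(j)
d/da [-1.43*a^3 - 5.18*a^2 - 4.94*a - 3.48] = -4.29*a^2 - 10.36*a - 4.94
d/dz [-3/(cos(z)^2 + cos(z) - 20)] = -3*(2*cos(z) + 1)*sin(z)/(cos(z)^2 + cos(z) - 20)^2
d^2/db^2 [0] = 0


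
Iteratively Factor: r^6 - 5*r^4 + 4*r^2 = (r - 1)*(r^5 + r^4 - 4*r^3 - 4*r^2) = (r - 2)*(r - 1)*(r^4 + 3*r^3 + 2*r^2) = (r - 2)*(r - 1)*(r + 2)*(r^3 + r^2) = r*(r - 2)*(r - 1)*(r + 2)*(r^2 + r) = r^2*(r - 2)*(r - 1)*(r + 2)*(r + 1)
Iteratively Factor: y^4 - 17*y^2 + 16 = (y + 1)*(y^3 - y^2 - 16*y + 16) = (y - 4)*(y + 1)*(y^2 + 3*y - 4) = (y - 4)*(y - 1)*(y + 1)*(y + 4)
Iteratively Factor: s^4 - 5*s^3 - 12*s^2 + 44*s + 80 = (s - 5)*(s^3 - 12*s - 16) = (s - 5)*(s - 4)*(s^2 + 4*s + 4) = (s - 5)*(s - 4)*(s + 2)*(s + 2)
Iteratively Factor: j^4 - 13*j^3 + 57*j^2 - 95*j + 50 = (j - 2)*(j^3 - 11*j^2 + 35*j - 25) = (j - 2)*(j - 1)*(j^2 - 10*j + 25) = (j - 5)*(j - 2)*(j - 1)*(j - 5)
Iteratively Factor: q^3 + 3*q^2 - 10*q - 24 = (q + 4)*(q^2 - q - 6) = (q + 2)*(q + 4)*(q - 3)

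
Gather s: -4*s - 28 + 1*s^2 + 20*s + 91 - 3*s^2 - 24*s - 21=-2*s^2 - 8*s + 42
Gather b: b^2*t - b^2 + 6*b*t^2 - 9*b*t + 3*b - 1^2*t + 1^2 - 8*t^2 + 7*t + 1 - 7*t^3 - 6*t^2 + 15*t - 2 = b^2*(t - 1) + b*(6*t^2 - 9*t + 3) - 7*t^3 - 14*t^2 + 21*t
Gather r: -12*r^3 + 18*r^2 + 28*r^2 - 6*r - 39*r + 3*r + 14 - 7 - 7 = -12*r^3 + 46*r^2 - 42*r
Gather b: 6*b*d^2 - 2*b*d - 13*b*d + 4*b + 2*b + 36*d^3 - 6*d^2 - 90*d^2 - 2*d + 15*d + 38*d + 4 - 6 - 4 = b*(6*d^2 - 15*d + 6) + 36*d^3 - 96*d^2 + 51*d - 6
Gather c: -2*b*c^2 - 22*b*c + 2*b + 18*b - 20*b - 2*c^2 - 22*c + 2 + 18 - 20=c^2*(-2*b - 2) + c*(-22*b - 22)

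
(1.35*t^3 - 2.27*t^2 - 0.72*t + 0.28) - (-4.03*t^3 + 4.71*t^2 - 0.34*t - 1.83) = 5.38*t^3 - 6.98*t^2 - 0.38*t + 2.11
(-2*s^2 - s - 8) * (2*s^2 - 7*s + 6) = -4*s^4 + 12*s^3 - 21*s^2 + 50*s - 48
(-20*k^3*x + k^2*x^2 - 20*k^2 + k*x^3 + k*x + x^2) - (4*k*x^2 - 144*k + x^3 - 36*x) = -20*k^3*x + k^2*x^2 - 20*k^2 + k*x^3 - 4*k*x^2 + k*x + 144*k - x^3 + x^2 + 36*x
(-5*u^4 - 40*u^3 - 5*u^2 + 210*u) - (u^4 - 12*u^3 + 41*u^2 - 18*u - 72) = -6*u^4 - 28*u^3 - 46*u^2 + 228*u + 72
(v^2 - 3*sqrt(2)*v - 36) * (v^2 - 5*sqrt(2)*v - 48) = v^4 - 8*sqrt(2)*v^3 - 54*v^2 + 324*sqrt(2)*v + 1728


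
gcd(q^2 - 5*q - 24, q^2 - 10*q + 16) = q - 8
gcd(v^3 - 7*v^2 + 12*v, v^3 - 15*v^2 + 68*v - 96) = v^2 - 7*v + 12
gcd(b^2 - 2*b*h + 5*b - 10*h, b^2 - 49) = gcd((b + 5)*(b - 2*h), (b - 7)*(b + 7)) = 1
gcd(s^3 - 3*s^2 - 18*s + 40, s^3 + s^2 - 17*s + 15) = 1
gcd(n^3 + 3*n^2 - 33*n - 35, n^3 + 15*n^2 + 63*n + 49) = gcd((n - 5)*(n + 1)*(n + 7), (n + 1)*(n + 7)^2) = n^2 + 8*n + 7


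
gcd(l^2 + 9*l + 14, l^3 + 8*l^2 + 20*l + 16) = l + 2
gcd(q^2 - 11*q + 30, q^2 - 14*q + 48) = q - 6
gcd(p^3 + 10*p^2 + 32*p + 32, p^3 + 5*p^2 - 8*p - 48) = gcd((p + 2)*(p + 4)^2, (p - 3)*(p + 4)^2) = p^2 + 8*p + 16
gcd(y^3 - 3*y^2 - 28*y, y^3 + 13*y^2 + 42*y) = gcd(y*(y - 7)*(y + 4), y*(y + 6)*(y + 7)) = y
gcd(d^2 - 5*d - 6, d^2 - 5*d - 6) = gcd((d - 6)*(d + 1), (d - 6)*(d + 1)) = d^2 - 5*d - 6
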